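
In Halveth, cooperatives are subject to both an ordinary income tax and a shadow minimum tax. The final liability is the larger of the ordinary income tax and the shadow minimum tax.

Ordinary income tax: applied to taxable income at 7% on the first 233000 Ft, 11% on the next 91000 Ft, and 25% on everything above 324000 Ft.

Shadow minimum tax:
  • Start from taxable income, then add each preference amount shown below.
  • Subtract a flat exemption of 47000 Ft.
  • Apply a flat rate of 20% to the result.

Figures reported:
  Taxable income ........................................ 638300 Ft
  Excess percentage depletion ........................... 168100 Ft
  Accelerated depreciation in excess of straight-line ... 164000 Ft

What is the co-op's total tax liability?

184680 Ft

Ordinary income tax:
  233000 Ft × 7% = 16310 Ft
  91000 Ft × 11% = 10010 Ft
  314300 Ft × 25% = 78575 Ft
  → 104895 Ft

Shadow minimum tax:
  Adjusted income: 638300 Ft + 168100 Ft + 164000 Ft = 970400 Ft
  Less exemption 47000 Ft → base 923400 Ft
  923400 Ft × 20% = 184680 Ft

184680 Ft > 104895 Ft, so the shadow minimum tax is the binding amount.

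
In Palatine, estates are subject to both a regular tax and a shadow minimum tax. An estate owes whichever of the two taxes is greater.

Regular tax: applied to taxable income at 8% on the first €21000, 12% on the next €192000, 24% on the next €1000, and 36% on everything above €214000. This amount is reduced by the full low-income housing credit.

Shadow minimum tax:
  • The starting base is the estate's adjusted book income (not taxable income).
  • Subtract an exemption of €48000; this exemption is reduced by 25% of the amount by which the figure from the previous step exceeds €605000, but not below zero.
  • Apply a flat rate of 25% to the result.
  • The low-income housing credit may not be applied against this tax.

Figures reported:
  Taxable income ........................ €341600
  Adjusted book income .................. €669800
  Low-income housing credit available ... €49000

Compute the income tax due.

€159500

Shadow minimum tax:
  Base (adjusted book income): €669800
  Exemption: €48000 − 25% × (€669800 − €605000) = €48000 − €16200 = €31800
  Base: €669800 − €31800 = €638000
  €638000 × 25% = €159500

Regular tax:
  €21000 × 8% = €1680
  €192000 × 12% = €23040
  €1000 × 24% = €240
  €127600 × 36% = €45936
  → €70896
  Less low-income housing credit €49000 → €21896

€159500 > €21896, so the shadow minimum tax is the binding amount.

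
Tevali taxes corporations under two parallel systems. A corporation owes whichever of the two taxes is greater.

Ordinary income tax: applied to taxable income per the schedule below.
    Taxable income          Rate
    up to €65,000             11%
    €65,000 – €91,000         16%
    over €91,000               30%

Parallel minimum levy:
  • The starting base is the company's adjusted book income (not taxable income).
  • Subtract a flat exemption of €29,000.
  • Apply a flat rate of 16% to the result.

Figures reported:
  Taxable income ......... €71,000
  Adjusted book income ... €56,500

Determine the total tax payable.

Ordinary income tax:
  €65,000 × 11% = €7,150
  €6,000 × 16% = €960
  → €8,110

Parallel minimum levy:
  Base (adjusted book income): €56,500
  Less exemption €29,000 → base €27,500
  €27,500 × 16% = €4,400

€8,110 > €4,400, so the ordinary income tax governs.

€8,110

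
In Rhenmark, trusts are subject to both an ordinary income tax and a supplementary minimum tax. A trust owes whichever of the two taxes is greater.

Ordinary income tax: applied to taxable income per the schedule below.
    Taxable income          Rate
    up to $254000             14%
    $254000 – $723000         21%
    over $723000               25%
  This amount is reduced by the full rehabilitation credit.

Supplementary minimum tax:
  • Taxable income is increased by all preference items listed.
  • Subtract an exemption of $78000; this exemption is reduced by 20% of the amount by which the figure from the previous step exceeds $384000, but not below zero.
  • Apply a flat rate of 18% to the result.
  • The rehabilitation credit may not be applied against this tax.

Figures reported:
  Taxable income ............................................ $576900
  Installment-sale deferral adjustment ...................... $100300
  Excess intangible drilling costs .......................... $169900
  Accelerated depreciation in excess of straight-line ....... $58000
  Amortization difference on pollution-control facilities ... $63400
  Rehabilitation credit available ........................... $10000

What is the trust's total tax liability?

Ordinary income tax:
  $254000 × 14% = $35560
  $322900 × 21% = $67809
  → $103369
  Less rehabilitation credit $10000 → $93369

Supplementary minimum tax:
  Adjusted income: $576900 + $100300 + $169900 + $58000 + $63400 = $968500
  Exemption: 20% × ($968500 − $384000) = $116900 ≥ $78000, so the exemption is fully phased out
  Base: $968500 − $0 = $968500
  $968500 × 18% = $174330

$174330 > $93369, so the supplementary minimum tax is the binding amount.

$174330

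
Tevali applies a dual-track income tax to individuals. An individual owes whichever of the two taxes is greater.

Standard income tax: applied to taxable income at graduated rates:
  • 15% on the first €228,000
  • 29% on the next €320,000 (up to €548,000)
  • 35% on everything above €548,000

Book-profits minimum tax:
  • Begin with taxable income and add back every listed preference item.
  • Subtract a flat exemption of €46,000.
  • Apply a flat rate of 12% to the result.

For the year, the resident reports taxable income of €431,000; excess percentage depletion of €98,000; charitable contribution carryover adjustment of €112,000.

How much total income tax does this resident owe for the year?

Standard income tax:
  €228,000 × 15% = €34,200
  €203,000 × 29% = €58,870
  → €93,070

Book-profits minimum tax:
  Adjusted income: €431,000 + €98,000 + €112,000 = €641,000
  Less exemption €46,000 → base €595,000
  €595,000 × 12% = €71,400

€93,070 > €71,400, so the standard income tax governs.

€93,070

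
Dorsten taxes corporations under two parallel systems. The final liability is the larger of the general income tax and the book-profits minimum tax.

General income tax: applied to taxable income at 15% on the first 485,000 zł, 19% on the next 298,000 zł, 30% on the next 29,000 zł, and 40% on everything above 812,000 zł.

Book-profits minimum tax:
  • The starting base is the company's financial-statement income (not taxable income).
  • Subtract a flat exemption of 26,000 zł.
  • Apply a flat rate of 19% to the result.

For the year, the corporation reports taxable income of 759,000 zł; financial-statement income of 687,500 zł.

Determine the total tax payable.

Book-profits minimum tax:
  Base (financial-statement income): 687,500 zł
  Less exemption 26,000 zł → base 661,500 zł
  661,500 zł × 19% = 125,685 zł

General income tax:
  485,000 zł × 15% = 72,750 zł
  274,000 zł × 19% = 52,060 zł
  → 124,810 zł

125,685 zł > 124,810 zł, so the book-profits minimum tax is the binding amount.

125,685 zł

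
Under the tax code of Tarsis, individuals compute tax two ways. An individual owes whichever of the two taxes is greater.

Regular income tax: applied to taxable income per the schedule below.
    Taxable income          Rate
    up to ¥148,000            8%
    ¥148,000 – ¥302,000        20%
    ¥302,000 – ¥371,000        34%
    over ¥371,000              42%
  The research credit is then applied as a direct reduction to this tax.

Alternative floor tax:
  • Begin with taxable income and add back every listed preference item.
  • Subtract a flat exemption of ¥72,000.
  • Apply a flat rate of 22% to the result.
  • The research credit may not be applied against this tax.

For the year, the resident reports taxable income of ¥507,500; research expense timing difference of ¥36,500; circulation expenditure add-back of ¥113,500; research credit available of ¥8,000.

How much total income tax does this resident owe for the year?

Regular income tax:
  ¥148,000 × 8% = ¥11,840
  ¥154,000 × 20% = ¥30,800
  ¥69,000 × 34% = ¥23,460
  ¥136,500 × 42% = ¥57,330
  → ¥123,430
  Less research credit ¥8,000 → ¥115,430

Alternative floor tax:
  Adjusted income: ¥507,500 + ¥36,500 + ¥113,500 = ¥657,500
  Less exemption ¥72,000 → base ¥585,500
  ¥585,500 × 22% = ¥128,810

¥128,810 > ¥115,430, so the alternative floor tax is the binding amount.

¥128,810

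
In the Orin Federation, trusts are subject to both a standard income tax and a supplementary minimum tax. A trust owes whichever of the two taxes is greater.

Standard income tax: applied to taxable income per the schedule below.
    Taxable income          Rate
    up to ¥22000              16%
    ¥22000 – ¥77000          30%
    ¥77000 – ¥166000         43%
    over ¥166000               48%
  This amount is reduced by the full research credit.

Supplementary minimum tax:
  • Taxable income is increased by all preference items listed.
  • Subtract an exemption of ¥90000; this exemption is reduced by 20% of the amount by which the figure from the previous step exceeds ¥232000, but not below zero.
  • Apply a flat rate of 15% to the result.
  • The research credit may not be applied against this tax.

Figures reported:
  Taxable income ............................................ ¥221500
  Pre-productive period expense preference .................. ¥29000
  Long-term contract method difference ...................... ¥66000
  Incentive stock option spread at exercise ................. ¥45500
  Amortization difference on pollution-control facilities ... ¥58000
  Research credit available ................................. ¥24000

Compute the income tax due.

¥60930

Standard income tax:
  ¥22000 × 16% = ¥3520
  ¥55000 × 30% = ¥16500
  ¥89000 × 43% = ¥38270
  ¥55500 × 48% = ¥26640
  → ¥84930
  Less research credit ¥24000 → ¥60930

Supplementary minimum tax:
  Adjusted income: ¥221500 + ¥29000 + ¥66000 + ¥45500 + ¥58000 = ¥420000
  Exemption: ¥90000 − 20% × (¥420000 − ¥232000) = ¥90000 − ¥37600 = ¥52400
  Base: ¥420000 − ¥52400 = ¥367600
  ¥367600 × 15% = ¥55140

¥60930 > ¥55140, so the standard income tax governs.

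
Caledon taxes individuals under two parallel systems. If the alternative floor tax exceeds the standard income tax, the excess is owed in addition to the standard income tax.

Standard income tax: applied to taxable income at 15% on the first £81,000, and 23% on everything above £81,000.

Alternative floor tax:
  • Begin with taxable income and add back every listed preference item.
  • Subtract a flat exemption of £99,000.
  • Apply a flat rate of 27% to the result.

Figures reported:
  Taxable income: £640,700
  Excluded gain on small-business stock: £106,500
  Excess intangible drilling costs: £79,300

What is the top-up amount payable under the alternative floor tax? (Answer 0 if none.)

£55,544

Standard income tax:
  £81,000 × 15% = £12,150
  £559,700 × 23% = £128,731
  → £140,881

Alternative floor tax:
  Adjusted income: £640,700 + £106,500 + £79,300 = £826,500
  Less exemption £99,000 → base £727,500
  £727,500 × 27% = £196,425

Excess of alternative floor tax over standard income tax: £196,425 − £140,881 = £55,544.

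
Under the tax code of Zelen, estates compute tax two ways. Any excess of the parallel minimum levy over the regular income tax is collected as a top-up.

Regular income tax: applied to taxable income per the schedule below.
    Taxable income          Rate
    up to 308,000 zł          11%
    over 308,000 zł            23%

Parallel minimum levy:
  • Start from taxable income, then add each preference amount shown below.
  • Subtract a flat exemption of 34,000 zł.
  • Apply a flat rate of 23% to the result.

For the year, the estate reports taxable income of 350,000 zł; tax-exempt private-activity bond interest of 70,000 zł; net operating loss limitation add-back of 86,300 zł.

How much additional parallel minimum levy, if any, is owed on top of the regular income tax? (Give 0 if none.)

65,089 zł

Parallel minimum levy:
  Adjusted income: 350,000 zł + 70,000 zł + 86,300 zł = 506,300 zł
  Less exemption 34,000 zł → base 472,300 zł
  472,300 zł × 23% = 108,629 zł

Regular income tax:
  308,000 zł × 11% = 33,880 zł
  42,000 zł × 23% = 9,660 zł
  → 43,540 zł

Excess of parallel minimum levy over regular income tax: 108,629 zł − 43,540 zł = 65,089 zł.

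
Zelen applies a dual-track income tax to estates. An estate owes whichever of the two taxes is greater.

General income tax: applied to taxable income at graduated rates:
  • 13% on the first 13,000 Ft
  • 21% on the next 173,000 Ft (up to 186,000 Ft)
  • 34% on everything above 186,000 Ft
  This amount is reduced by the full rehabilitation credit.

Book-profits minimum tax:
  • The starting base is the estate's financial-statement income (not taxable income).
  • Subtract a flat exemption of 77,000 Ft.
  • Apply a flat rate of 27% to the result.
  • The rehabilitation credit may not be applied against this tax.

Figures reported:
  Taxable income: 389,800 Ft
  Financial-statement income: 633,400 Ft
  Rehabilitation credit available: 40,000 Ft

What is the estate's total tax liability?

Book-profits minimum tax:
  Base (financial-statement income): 633,400 Ft
  Less exemption 77,000 Ft → base 556,400 Ft
  556,400 Ft × 27% = 150,228 Ft

General income tax:
  13,000 Ft × 13% = 1,690 Ft
  173,000 Ft × 21% = 36,330 Ft
  203,800 Ft × 34% = 69,292 Ft
  → 107,312 Ft
  Less rehabilitation credit 40,000 Ft → 67,312 Ft

150,228 Ft > 67,312 Ft, so the book-profits minimum tax is the binding amount.

150,228 Ft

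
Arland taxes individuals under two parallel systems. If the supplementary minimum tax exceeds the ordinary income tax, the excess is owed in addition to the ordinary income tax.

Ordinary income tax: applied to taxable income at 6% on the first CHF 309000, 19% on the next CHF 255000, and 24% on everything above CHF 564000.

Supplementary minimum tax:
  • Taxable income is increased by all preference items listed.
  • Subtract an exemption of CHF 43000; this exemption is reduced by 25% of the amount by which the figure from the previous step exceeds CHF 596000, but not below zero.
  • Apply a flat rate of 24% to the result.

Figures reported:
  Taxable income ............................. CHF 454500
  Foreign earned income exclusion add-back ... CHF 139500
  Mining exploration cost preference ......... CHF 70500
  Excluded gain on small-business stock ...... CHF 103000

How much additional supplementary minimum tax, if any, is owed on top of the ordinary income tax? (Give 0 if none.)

CHF 137985

Supplementary minimum tax:
  Adjusted income: CHF 454500 + CHF 139500 + CHF 70500 + CHF 103000 = CHF 767500
  Exemption: CHF 43000 − 25% × (CHF 767500 − CHF 596000) = CHF 43000 − CHF 42875 = CHF 125
  Base: CHF 767500 − CHF 125 = CHF 767375
  CHF 767375 × 24% = CHF 184170

Ordinary income tax:
  CHF 309000 × 6% = CHF 18540
  CHF 145500 × 19% = CHF 27645
  → CHF 46185

Excess of supplementary minimum tax over ordinary income tax: CHF 184170 − CHF 46185 = CHF 137985.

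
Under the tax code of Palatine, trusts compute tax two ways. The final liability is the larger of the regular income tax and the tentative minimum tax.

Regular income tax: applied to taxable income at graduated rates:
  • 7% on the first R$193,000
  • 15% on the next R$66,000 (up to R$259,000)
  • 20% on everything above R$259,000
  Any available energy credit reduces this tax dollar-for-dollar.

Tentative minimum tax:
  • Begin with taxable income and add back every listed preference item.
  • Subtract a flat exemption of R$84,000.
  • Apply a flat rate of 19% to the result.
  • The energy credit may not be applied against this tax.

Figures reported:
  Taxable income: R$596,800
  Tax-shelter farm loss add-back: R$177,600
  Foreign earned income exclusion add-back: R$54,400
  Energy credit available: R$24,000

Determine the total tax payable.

Regular income tax:
  R$193,000 × 7% = R$13,510
  R$66,000 × 15% = R$9,900
  R$337,800 × 20% = R$67,560
  → R$90,970
  Less energy credit R$24,000 → R$66,970

Tentative minimum tax:
  Adjusted income: R$596,800 + R$177,600 + R$54,400 = R$828,800
  Less exemption R$84,000 → base R$744,800
  R$744,800 × 19% = R$141,512

R$141,512 > R$66,970, so the tentative minimum tax is the binding amount.

R$141,512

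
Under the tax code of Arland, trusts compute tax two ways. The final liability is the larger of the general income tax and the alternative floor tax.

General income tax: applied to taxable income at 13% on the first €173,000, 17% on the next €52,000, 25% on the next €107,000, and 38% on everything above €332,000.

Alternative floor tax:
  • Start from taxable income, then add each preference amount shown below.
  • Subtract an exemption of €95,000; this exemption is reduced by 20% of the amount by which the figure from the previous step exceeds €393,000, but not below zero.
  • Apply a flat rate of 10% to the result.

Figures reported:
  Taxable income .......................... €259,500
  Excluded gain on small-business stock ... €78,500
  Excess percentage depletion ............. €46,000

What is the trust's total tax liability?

€39,955

General income tax:
  €173,000 × 13% = €22,490
  €52,000 × 17% = €8,840
  €34,500 × 25% = €8,625
  → €39,955

Alternative floor tax:
  Adjusted income: €259,500 + €78,500 + €46,000 = €384,000
  Exemption: €384,000 ≤ €393,000, so full €95,000 applies
  Base: €384,000 − €95,000 = €289,000
  €289,000 × 10% = €28,900

€39,955 > €28,900, so the general income tax governs.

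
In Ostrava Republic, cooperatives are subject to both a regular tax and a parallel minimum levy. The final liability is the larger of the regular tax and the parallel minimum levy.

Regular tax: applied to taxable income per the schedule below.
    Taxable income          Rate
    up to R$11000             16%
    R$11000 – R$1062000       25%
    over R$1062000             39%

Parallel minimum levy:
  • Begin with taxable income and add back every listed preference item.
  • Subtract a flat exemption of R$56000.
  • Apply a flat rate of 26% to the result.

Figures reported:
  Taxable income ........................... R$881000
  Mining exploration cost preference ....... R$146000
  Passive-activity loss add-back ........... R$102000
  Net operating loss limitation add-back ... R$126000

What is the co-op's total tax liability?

R$311740

Regular tax:
  R$11000 × 16% = R$1760
  R$870000 × 25% = R$217500
  → R$219260

Parallel minimum levy:
  Adjusted income: R$881000 + R$146000 + R$102000 + R$126000 = R$1255000
  Less exemption R$56000 → base R$1199000
  R$1199000 × 26% = R$311740

R$311740 > R$219260, so the parallel minimum levy is the binding amount.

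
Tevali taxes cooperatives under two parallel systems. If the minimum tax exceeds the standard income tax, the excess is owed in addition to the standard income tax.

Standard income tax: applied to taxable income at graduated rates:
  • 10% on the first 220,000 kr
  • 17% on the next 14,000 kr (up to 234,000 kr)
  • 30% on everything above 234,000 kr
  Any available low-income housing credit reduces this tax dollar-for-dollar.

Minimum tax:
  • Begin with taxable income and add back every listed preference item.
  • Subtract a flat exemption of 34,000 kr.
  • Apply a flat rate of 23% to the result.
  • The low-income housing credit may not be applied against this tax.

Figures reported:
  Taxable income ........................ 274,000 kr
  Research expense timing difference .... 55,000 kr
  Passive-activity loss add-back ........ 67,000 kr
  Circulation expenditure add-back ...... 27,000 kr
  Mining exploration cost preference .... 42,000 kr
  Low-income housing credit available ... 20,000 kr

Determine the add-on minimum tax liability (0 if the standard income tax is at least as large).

82,750 kr

Minimum tax:
  Adjusted income: 274,000 kr + 55,000 kr + 67,000 kr + 27,000 kr + 42,000 kr = 465,000 kr
  Less exemption 34,000 kr → base 431,000 kr
  431,000 kr × 23% = 99,130 kr

Standard income tax:
  220,000 kr × 10% = 22,000 kr
  14,000 kr × 17% = 2,380 kr
  40,000 kr × 30% = 12,000 kr
  → 36,380 kr
  Less low-income housing credit 20,000 kr → 16,380 kr

Excess of minimum tax over standard income tax: 99,130 kr − 16,380 kr = 82,750 kr.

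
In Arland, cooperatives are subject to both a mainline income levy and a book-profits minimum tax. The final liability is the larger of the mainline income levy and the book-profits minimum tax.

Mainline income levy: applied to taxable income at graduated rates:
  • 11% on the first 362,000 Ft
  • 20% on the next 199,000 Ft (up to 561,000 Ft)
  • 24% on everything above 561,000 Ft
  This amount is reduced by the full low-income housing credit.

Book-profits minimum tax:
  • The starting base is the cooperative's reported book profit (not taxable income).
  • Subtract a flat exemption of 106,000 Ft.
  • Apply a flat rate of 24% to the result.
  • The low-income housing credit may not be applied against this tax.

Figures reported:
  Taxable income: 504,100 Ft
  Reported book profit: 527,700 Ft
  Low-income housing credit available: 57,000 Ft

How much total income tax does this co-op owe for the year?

101,208 Ft

Mainline income levy:
  362,000 Ft × 11% = 39,820 Ft
  142,100 Ft × 20% = 28,420 Ft
  → 68,240 Ft
  Less low-income housing credit 57,000 Ft → 11,240 Ft

Book-profits minimum tax:
  Base (reported book profit): 527,700 Ft
  Less exemption 106,000 Ft → base 421,700 Ft
  421,700 Ft × 24% = 101,208 Ft

101,208 Ft > 11,240 Ft, so the book-profits minimum tax is the binding amount.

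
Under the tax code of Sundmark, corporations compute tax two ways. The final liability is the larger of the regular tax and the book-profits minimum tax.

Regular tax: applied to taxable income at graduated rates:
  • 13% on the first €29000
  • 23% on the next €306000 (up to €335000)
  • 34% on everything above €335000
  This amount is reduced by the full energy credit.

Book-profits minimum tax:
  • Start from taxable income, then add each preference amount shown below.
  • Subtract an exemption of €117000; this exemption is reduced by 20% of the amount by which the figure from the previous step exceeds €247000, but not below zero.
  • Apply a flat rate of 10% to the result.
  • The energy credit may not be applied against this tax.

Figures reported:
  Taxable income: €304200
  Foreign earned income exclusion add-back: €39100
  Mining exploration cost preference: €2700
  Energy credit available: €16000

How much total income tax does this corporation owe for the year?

Book-profits minimum tax:
  Adjusted income: €304200 + €39100 + €2700 = €346000
  Exemption: €117000 − 20% × (€346000 − €247000) = €117000 − €19800 = €97200
  Base: €346000 − €97200 = €248800
  €248800 × 10% = €24880

Regular tax:
  €29000 × 13% = €3770
  €275200 × 23% = €63296
  → €67066
  Less energy credit €16000 → €51066

€51066 > €24880, so the regular tax governs.

€51066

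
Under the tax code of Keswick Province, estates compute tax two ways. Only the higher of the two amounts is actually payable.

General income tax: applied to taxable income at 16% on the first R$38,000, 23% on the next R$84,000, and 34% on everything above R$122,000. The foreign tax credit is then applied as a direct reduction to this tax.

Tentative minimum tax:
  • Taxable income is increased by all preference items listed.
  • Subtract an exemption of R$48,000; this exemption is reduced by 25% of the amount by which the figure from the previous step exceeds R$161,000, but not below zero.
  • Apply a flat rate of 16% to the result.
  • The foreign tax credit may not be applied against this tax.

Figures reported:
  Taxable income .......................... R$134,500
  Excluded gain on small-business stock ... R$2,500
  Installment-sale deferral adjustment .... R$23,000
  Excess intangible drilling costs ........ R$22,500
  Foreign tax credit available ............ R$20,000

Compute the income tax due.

R$22,380

General income tax:
  R$38,000 × 16% = R$6,080
  R$84,000 × 23% = R$19,320
  R$12,500 × 34% = R$4,250
  → R$29,650
  Less foreign tax credit R$20,000 → R$9,650

Tentative minimum tax:
  Adjusted income: R$134,500 + R$2,500 + R$23,000 + R$22,500 = R$182,500
  Exemption: R$48,000 − 25% × (R$182,500 − R$161,000) = R$48,000 − R$5,375 = R$42,625
  Base: R$182,500 − R$42,625 = R$139,875
  R$139,875 × 16% = R$22,380

R$22,380 > R$9,650, so the tentative minimum tax is the binding amount.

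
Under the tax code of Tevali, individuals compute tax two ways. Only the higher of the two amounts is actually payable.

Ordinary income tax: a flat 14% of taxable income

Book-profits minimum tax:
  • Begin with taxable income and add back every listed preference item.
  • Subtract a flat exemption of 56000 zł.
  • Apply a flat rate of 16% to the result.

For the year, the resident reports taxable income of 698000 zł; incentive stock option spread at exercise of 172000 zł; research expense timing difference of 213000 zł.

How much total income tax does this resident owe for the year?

Ordinary income tax:
  698000 zł × 14% = 97720 zł

Book-profits minimum tax:
  Adjusted income: 698000 zł + 172000 zł + 213000 zł = 1083000 zł
  Less exemption 56000 zł → base 1027000 zł
  1027000 zł × 16% = 164320 zł

164320 zł > 97720 zł, so the book-profits minimum tax is the binding amount.

164320 zł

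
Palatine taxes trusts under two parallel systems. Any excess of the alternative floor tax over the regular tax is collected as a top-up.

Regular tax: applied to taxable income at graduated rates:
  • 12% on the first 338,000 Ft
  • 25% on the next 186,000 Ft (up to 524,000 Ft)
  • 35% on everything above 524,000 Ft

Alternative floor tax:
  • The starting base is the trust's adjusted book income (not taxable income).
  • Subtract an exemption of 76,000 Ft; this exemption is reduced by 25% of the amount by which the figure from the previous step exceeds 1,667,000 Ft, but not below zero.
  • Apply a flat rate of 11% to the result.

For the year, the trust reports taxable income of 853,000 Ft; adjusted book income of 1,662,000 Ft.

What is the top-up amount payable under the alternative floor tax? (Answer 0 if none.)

Alternative floor tax:
  Base (adjusted book income): 1,662,000 Ft
  Exemption: 1,662,000 Ft ≤ 1,667,000 Ft, so full 76,000 Ft applies
  Base: 1,662,000 Ft − 76,000 Ft = 1,586,000 Ft
  1,586,000 Ft × 11% = 174,460 Ft

Regular tax:
  338,000 Ft × 12% = 40,560 Ft
  186,000 Ft × 25% = 46,500 Ft
  329,000 Ft × 35% = 115,150 Ft
  → 202,210 Ft

174,460 Ft ≤ 202,210 Ft, so no add-on is due.

0 Ft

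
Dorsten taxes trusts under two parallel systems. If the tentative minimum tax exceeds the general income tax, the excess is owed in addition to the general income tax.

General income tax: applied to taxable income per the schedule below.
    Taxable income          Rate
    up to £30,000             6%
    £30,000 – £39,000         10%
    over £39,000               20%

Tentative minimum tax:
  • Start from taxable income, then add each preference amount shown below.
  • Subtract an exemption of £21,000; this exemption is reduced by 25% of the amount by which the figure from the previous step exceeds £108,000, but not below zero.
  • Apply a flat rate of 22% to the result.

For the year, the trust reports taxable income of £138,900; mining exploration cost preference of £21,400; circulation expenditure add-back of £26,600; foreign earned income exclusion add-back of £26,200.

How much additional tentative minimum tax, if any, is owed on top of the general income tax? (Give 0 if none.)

£24,202

Tentative minimum tax:
  Adjusted income: £138,900 + £21,400 + £26,600 + £26,200 = £213,100
  Exemption: 25% × (£213,100 − £108,000) = £26,275 ≥ £21,000, so the exemption is fully phased out
  Base: £213,100 − £0 = £213,100
  £213,100 × 22% = £46,882

General income tax:
  £30,000 × 6% = £1,800
  £9,000 × 10% = £900
  £99,900 × 20% = £19,980
  → £22,680

Excess of tentative minimum tax over general income tax: £46,882 − £22,680 = £24,202.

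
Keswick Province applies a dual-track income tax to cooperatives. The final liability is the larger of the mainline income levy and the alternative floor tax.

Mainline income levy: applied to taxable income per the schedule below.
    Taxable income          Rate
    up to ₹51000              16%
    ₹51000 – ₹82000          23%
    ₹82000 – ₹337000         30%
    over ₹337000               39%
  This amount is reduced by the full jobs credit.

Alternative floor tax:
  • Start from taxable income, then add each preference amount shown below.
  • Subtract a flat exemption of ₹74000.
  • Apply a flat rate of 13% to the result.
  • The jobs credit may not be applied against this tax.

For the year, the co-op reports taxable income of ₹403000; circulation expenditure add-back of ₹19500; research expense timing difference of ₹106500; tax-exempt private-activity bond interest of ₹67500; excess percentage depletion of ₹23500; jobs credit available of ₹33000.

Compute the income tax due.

Mainline income levy:
  ₹51000 × 16% = ₹8160
  ₹31000 × 23% = ₹7130
  ₹255000 × 30% = ₹76500
  ₹66000 × 39% = ₹25740
  → ₹117530
  Less jobs credit ₹33000 → ₹84530

Alternative floor tax:
  Adjusted income: ₹403000 + ₹19500 + ₹106500 + ₹67500 + ₹23500 = ₹620000
  Less exemption ₹74000 → base ₹546000
  ₹546000 × 13% = ₹70980

₹84530 > ₹70980, so the mainline income levy governs.

₹84530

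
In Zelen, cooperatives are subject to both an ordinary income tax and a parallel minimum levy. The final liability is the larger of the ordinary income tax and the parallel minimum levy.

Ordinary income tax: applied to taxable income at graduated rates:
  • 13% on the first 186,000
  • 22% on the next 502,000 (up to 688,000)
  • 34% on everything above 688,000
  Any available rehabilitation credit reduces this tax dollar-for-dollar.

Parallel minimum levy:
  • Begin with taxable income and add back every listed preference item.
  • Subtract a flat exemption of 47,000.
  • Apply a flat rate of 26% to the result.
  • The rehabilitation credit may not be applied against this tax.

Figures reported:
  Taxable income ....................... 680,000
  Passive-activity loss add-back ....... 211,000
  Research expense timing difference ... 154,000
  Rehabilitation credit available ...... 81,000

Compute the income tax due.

Parallel minimum levy:
  Adjusted income: 680,000 + 211,000 + 154,000 = 1,045,000
  Less exemption 47,000 → base 998,000
  998,000 × 26% = 259,480

Ordinary income tax:
  186,000 × 13% = 24,180
  494,000 × 22% = 108,680
  → 132,860
  Less rehabilitation credit 81,000 → 51,860

259,480 > 51,860, so the parallel minimum levy is the binding amount.

259,480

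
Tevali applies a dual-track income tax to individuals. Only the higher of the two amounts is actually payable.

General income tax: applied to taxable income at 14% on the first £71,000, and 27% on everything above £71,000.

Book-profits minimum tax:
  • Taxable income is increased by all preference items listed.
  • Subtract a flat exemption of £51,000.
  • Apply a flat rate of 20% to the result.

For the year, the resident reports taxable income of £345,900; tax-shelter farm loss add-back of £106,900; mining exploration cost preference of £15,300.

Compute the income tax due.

Book-profits minimum tax:
  Adjusted income: £345,900 + £106,900 + £15,300 = £468,100
  Less exemption £51,000 → base £417,100
  £417,100 × 20% = £83,420

General income tax:
  £71,000 × 14% = £9,940
  £274,900 × 27% = £74,223
  → £84,163

£84,163 > £83,420, so the general income tax governs.

£84,163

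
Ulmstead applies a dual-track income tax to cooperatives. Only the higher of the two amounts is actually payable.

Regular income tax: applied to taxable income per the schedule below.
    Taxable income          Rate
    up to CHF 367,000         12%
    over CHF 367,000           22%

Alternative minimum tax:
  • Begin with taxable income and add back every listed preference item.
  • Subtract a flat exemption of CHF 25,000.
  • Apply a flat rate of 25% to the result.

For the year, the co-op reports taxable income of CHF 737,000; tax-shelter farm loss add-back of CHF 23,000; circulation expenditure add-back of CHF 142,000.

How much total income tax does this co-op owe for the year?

Alternative minimum tax:
  Adjusted income: CHF 737,000 + CHF 23,000 + CHF 142,000 = CHF 902,000
  Less exemption CHF 25,000 → base CHF 877,000
  CHF 877,000 × 25% = CHF 219,250

Regular income tax:
  CHF 367,000 × 12% = CHF 44,040
  CHF 370,000 × 22% = CHF 81,400
  → CHF 125,440

CHF 219,250 > CHF 125,440, so the alternative minimum tax is the binding amount.

CHF 219,250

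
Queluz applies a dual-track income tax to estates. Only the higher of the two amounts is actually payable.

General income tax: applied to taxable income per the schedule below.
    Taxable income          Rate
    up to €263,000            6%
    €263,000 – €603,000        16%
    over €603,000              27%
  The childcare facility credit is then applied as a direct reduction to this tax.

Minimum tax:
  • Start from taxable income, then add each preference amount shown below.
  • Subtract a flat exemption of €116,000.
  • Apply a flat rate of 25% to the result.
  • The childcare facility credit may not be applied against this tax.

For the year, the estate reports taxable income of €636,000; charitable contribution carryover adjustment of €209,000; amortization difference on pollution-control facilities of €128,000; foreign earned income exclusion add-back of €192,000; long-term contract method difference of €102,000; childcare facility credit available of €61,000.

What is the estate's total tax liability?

Minimum tax:
  Adjusted income: €636,000 + €209,000 + €128,000 + €192,000 + €102,000 = €1,267,000
  Less exemption €116,000 → base €1,151,000
  €1,151,000 × 25% = €287,750

General income tax:
  €263,000 × 6% = €15,780
  €340,000 × 16% = €54,400
  €33,000 × 27% = €8,910
  → €79,090
  Less childcare facility credit €61,000 → €18,090

€287,750 > €18,090, so the minimum tax is the binding amount.

€287,750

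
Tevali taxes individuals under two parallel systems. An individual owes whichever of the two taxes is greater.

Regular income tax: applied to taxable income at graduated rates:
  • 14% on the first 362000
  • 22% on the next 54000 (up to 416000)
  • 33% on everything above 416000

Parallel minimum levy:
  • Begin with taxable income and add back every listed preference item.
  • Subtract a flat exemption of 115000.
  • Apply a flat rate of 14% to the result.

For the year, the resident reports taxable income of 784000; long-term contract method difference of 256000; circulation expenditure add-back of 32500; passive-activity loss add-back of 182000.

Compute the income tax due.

184000

Parallel minimum levy:
  Adjusted income: 784000 + 256000 + 32500 + 182000 = 1254500
  Less exemption 115000 → base 1139500
  1139500 × 14% = 159530

Regular income tax:
  362000 × 14% = 50680
  54000 × 22% = 11880
  368000 × 33% = 121440
  → 184000

184000 > 159530, so the regular income tax governs.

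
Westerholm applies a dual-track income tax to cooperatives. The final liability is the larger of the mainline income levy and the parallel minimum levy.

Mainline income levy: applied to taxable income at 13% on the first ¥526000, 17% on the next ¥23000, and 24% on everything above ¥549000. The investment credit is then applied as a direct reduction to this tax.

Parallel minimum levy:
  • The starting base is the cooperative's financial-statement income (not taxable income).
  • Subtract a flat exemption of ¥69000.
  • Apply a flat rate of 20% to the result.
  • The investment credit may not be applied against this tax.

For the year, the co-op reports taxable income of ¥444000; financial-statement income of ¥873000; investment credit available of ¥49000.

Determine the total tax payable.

Mainline income levy:
  ¥444000 × 13% = ¥57720
  Less investment credit ¥49000 → ¥8720

Parallel minimum levy:
  Base (financial-statement income): ¥873000
  Less exemption ¥69000 → base ¥804000
  ¥804000 × 20% = ¥160800

¥160800 > ¥8720, so the parallel minimum levy is the binding amount.

¥160800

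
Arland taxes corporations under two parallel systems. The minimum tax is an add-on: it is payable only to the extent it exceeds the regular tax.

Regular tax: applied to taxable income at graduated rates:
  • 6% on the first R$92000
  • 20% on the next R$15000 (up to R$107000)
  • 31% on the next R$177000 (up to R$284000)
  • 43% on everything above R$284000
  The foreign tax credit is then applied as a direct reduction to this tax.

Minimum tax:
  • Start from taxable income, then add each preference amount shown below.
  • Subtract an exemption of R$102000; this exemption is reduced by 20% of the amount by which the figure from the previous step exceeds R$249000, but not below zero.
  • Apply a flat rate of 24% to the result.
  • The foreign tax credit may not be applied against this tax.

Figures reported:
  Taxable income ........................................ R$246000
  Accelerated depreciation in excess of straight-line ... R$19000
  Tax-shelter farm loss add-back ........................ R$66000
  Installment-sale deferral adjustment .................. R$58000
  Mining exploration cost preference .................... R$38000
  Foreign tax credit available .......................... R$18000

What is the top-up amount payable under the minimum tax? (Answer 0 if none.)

Minimum tax:
  Adjusted income: R$246000 + R$19000 + R$66000 + R$58000 + R$38000 = R$427000
  Exemption: R$102000 − 20% × (R$427000 − R$249000) = R$102000 − R$35600 = R$66400
  Base: R$427000 − R$66400 = R$360600
  R$360600 × 24% = R$86544

Regular tax:
  R$92000 × 6% = R$5520
  R$15000 × 20% = R$3000
  R$139000 × 31% = R$43090
  → R$51610
  Less foreign tax credit R$18000 → R$33610

Excess of minimum tax over regular tax: R$86544 − R$33610 = R$52934.

R$52934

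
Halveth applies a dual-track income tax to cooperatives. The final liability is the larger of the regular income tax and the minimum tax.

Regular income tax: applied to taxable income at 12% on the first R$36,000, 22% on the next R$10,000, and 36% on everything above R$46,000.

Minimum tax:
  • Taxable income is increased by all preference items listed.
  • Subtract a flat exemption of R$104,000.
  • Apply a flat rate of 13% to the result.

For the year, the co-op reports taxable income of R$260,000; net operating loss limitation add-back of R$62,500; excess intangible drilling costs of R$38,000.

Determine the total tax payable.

R$83,560

Minimum tax:
  Adjusted income: R$260,000 + R$62,500 + R$38,000 = R$360,500
  Less exemption R$104,000 → base R$256,500
  R$256,500 × 13% = R$33,345

Regular income tax:
  R$36,000 × 12% = R$4,320
  R$10,000 × 22% = R$2,200
  R$214,000 × 36% = R$77,040
  → R$83,560

R$83,560 > R$33,345, so the regular income tax governs.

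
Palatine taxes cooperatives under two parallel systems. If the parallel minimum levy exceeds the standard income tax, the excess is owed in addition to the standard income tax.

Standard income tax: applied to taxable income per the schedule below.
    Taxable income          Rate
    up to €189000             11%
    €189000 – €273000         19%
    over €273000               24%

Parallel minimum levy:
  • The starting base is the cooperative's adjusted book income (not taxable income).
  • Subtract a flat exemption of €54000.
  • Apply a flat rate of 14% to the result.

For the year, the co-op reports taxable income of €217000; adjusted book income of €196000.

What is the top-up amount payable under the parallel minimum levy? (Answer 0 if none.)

€0

Standard income tax:
  €189000 × 11% = €20790
  €28000 × 19% = €5320
  → €26110

Parallel minimum levy:
  Base (adjusted book income): €196000
  Less exemption €54000 → base €142000
  €142000 × 14% = €19880

€19880 ≤ €26110, so no add-on is due.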